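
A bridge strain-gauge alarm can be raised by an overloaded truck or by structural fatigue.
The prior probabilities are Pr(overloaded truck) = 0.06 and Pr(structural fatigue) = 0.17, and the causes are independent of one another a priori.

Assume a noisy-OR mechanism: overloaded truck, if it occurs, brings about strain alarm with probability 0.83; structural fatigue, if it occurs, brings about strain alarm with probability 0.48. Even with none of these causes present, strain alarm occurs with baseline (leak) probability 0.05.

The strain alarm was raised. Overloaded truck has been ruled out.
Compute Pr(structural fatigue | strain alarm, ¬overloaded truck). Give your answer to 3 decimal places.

Under noisy-OR, P(strain alarm | causes) = 1 − (1−0.05)·∏(1−qᵢ) over the active causes.
By total probability over both values of structural fatigue:
  P(strain alarm | ¬overloaded truck) = 0.05×0.83 + 0.506×0.17
        = 0.041500 + 0.086020 = 0.127520
The terms with structural fatigue present sum to 0.086020, so
  P(structural fatigue | strain alarm, ¬overloaded truck) = 0.086020 / 0.127520 ≈ 0.675

Pr(structural fatigue | strain alarm, ¬overloaded truck) ≈ 0.675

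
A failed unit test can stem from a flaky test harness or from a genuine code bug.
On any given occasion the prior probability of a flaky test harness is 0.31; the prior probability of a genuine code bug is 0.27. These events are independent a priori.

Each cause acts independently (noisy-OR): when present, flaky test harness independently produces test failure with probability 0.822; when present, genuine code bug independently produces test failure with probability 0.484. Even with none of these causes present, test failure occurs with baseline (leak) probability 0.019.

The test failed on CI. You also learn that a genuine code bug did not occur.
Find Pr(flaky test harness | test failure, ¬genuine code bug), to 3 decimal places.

Pr(flaky test harness | test failure, ¬genuine code bug) ≈ 0.951

Under noisy-OR, P(test failure | causes) = 1 − (1−0.019)·∏(1−qᵢ) over the active causes.
P(test failure | ¬genuine code bug) = 0.019*0.69 + 0.825382*0.31 = 0.013110 + 0.255868 = 0.268978
Of this, 0.255868 comes from 0.825382*0.31 (the flaky test harness=true cases).
Hence the posterior is 0.255868/0.268978 ≈ 0.951.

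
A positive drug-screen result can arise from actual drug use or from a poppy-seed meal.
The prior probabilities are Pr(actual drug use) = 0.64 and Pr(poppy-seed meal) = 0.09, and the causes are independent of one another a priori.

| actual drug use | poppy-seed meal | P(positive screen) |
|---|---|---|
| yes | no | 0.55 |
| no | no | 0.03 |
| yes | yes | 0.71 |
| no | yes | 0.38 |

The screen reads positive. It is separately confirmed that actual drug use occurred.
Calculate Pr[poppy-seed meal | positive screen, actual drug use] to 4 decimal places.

Pr[poppy-seed meal | positive screen, actual drug use] ≈ 0.1132

P(positive screen | actual drug use) = 0.55×0.91 + 0.71×0.09 = 0.500500 + 0.063900 = 0.564400
Restricting to configurations with poppy-seed meal present: 0.71×0.09 = 0.063900.
Hence the posterior is 0.063900/0.564400 ≈ 0.1132.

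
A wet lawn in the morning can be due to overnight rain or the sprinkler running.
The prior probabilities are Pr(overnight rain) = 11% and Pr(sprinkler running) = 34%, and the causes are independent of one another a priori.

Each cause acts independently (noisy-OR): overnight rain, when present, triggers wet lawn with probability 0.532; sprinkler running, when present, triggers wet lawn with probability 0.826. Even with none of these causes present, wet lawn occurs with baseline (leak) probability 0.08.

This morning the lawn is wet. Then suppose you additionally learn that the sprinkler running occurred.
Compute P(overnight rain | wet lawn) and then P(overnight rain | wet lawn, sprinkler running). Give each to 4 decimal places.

P(overnight rain | wet lawn) ≈ 0.2014; P(overnight rain | wet lawn, sprinkler running) ≈ 0.1198

Under noisy-OR, P(wet lawn | causes) = 1 − (1−0.08)·∏(1−qᵢ) over the active causes.
For the numerator, keep only overnight rain=true terms: 0.041341 + 0.034598 = 0.075939
The normalizing constant is 0.08×0.89×0.66 + 0.83992×0.89×0.34 + 0.56944×0.11×0.66 + 0.925083×0.11×0.34 = 0.377091
P(overnight rain | wet lawn) = 0.075939/0.377091 ≈ 0.2014

With the extra evidence:
Weight on overnight rain=true, given the evidence: 0.925083·0.11 = 0.101759
Denominator P(wet lawn | sprinkler running): 0.83992·0.89 + 0.925083·0.11 = 0.849288
P(overnight rain | wet lawn, sprinkler running) = 0.101759/0.849288 ≈ 0.1198
The drop from 0.2014 to 0.1198 is the explaining-away (discounting) effect.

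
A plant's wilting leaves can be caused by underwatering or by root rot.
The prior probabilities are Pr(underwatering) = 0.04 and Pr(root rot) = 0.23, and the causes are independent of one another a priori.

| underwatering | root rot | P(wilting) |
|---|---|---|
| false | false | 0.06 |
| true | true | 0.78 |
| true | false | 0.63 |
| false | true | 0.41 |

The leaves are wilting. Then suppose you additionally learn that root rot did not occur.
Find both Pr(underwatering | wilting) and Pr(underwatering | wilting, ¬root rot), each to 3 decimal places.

Pr(underwatering | wilting) ≈ 0.165; Pr(underwatering | wilting, ¬root rot) ≈ 0.304

Enumerate the 4 (underwatering, root rot) configurations and weight by the priors:
  P(wilting) = 0.06×0.96×0.77 + 0.41×0.96×0.23 + 0.63×0.04×0.77 + 0.78×0.04×0.23
        = 0.044352 + 0.090528 + 0.019404 + 0.007176 = 0.161460
Keeping only the underwatering-present terms gives 0.026580, so
  P(underwatering | wilting) = 0.026580 / 0.161460 ≈ 0.165

With the extra evidence:
P(wilting | ¬root rot) = 0.06×0.96 + 0.63×0.04 = 0.057600 + 0.025200 = 0.082800
Restricting to configurations with underwatering present: 0.63×0.04 = 0.025200.
P(underwatering | wilting, ¬root rot) = 0.025200 / 0.082800 ≈ 0.304
With root rot excluded, underwatering must carry more of the explanatory weight for the wilting.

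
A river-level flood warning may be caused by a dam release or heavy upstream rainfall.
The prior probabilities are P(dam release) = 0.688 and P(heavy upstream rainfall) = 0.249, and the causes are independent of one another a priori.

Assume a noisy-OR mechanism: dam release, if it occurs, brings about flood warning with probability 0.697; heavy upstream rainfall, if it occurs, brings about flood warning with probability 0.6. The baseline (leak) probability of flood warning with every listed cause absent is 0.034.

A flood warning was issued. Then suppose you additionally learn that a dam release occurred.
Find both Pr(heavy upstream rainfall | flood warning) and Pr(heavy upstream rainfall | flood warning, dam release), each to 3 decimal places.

Pr(heavy upstream rainfall | flood warning) ≈ 0.348; Pr(heavy upstream rainfall | flood warning, dam release) ≈ 0.293

Under noisy-OR, P(flood warning | causes) = 1 − (1−0.034)·∏(1−qᵢ) over the active causes.
By total probability over the 4 (dam release, heavy upstream rainfall) configurations:
  P(flood warning) = 0.034·0.312·0.751 + 0.6136·0.312·0.249 + 0.707302·0.688·0.751 + 0.882921·0.688·0.249
        = 0.007967 + 0.047669 + 0.365454 + 0.151255 = 0.572345
The terms with heavy upstream rainfall present sum to 0.198924, so
  P(heavy upstream rainfall | flood warning) = 0.198924 / 0.572345 ≈ 0.348

Now also conditioning on dam release=true:
P(flood warning | dam release) = 0.707302*0.751 + 0.882921*0.249 = 0.531184 + 0.219847 = 0.751031
The heavy upstream rainfall-present share is 0.882921*0.249 = 0.219847.
So P(heavy upstream rainfall | flood warning, dam release) = 0.219847/0.751031 ≈ 0.293.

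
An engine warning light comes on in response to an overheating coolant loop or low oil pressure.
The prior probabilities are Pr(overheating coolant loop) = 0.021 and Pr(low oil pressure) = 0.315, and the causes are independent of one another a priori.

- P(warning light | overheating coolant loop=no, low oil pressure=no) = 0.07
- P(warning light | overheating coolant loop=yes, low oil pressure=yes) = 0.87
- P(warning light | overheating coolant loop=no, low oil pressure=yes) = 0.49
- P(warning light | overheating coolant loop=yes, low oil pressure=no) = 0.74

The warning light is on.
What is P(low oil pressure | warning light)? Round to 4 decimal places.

P(low oil pressure | warning light) ≈ 0.7315

Sum P(warning light|·) weighted by the priors over the 4 (overheating coolant loop, low oil pressure) configurations:
  P(warning light) = 0.07·0.979·0.685 + 0.49·0.979·0.315 + 0.74·0.021·0.685 + 0.87·0.021·0.315
        = 0.046943 + 0.151109 + 0.010645 + 0.005755 = 0.214452
Configurations with low oil pressure contribute 0.156864, so
  P(low oil pressure | warning light) = 0.156864 / 0.214452 ≈ 0.7315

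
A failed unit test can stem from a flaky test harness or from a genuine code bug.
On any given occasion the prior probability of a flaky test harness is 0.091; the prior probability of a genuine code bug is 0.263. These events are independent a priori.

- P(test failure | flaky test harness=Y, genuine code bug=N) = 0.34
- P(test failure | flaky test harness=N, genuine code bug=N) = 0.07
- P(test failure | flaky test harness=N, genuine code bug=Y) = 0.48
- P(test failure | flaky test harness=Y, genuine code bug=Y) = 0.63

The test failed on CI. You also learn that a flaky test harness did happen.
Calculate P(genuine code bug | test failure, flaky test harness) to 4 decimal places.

P(genuine code bug | test failure, flaky test harness) ≈ 0.3980

Sum P(test failure|·) weighted by the priors over both values of genuine code bug:
  P(test failure | flaky test harness) = 0.34×0.737 + 0.63×0.263
        = 0.250580 + 0.165690 = 0.416270
Configurations with genuine code bug contribute 0.165690, so
  P(genuine code bug | test failure, flaky test harness) = 0.165690 / 0.416270 ≈ 0.3980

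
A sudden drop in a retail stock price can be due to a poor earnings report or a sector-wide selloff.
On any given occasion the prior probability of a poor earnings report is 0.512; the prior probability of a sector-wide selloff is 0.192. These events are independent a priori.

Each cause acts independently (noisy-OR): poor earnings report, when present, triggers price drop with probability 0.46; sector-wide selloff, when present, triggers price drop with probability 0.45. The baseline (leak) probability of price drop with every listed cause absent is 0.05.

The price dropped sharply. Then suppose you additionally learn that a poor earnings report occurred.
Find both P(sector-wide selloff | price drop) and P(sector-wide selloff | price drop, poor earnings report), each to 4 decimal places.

P(sector-wide selloff | price drop) ≈ 0.3427; P(sector-wide selloff | price drop, poor earnings report) ≈ 0.2594

Under noisy-OR, P(price drop | causes) = 1 − (1−0.05)·∏(1−qᵢ) over the active causes.
P(price drop) = 0.05×0.488×0.808 + 0.4775×0.488×0.192 + 0.487×0.512×0.808 + 0.71785×0.512×0.192 = 0.019715 + 0.044740 + 0.201470 + 0.070568 = 0.336493
Restricting to configurations with sector-wide selloff present: 0.044740 + 0.070568 = 0.115308.
P(sector-wide selloff | price drop) = 0.115308 / 0.336493 ≈ 0.3427

With the extra evidence:
By total probability over both values of sector-wide selloff:
  P(price drop | poor earnings report) = 0.487×0.808 + 0.71785×0.192
        = 0.393496 + 0.137827 = 0.531323
Keeping only the sector-wide selloff-present terms gives 0.137827, so
  P(sector-wide selloff | price drop, poor earnings report) = 0.137827 / 0.531323 ≈ 0.2594
Conditioning on poor earnings report lowers the posterior on sector-wide selloff: the classic explaining-away effect in a common-effect structure.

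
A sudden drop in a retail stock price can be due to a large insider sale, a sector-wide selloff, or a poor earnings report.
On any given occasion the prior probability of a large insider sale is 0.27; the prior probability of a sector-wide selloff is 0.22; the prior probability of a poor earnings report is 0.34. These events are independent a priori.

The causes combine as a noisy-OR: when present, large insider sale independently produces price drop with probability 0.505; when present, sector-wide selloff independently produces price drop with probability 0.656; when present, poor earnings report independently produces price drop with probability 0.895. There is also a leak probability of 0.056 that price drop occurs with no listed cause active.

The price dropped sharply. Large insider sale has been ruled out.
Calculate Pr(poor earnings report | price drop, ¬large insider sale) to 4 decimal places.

Pr(poor earnings report | price drop, ¬large insider sale) ≈ 0.7104

Under noisy-OR, P(price drop | causes) = 1 − (1−0.056)·∏(1−qᵢ) over the active causes.
Weight on poor earnings report=true, given the evidence: 0.238913 + 0.072250 = 0.311163
Denominator P(price drop | ¬large insider sale): 0.056*0.78*0.66 + 0.90088*0.78*0.34 + 0.675264*0.22*0.66 + 0.965903*0.22*0.34 = 0.438040
Posterior = 0.311163 / 0.438040 ≈ 0.7104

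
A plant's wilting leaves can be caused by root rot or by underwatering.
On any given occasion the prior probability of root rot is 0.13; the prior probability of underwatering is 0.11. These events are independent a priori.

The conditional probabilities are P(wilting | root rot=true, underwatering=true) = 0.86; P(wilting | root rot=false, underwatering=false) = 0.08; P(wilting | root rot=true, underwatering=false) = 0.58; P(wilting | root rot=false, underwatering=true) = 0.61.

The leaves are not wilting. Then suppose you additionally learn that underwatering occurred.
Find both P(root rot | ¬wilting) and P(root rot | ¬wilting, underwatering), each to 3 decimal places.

P(¬wilting) = 0.92×0.87×0.89 + 0.39×0.87×0.11 + 0.42×0.13×0.89 + 0.14×0.13×0.11 = 0.712356 + 0.037323 + 0.048594 + 0.002002 = 0.800275
The root rot-present share is 0.048594 + 0.002002 = 0.050596.
P(root rot | ¬wilting) = 0.050596 / 0.800275 ≈ 0.063

Now condition on the additional information:
For the numerator, keep only root rot=true terms: 0.14·0.13 = 0.018200
The normalizing constant is 0.39·0.87 + 0.14·0.13 = 0.357500
P(root rot | ¬wilting, underwatering) = 0.018200/0.357500 ≈ 0.051

P(root rot | ¬wilting) ≈ 0.063; P(root rot | ¬wilting, underwatering) ≈ 0.051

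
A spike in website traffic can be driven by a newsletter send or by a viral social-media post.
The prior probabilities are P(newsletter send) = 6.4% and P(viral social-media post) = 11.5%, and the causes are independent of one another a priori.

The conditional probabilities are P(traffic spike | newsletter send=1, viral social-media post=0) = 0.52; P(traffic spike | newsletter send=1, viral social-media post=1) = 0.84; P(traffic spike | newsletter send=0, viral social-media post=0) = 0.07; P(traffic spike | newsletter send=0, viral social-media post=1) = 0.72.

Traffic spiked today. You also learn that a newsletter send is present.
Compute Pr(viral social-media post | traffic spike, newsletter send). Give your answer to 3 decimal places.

By total probability over both values of viral social-media post:
  P(traffic spike | newsletter send) = 0.52*0.885 + 0.84*0.115
        = 0.460200 + 0.096600 = 0.556800
Keeping only the viral social-media post-present terms gives 0.096600, so
  P(viral social-media post | traffic spike, newsletter send) = 0.096600 / 0.556800 ≈ 0.173

Pr(viral social-media post | traffic spike, newsletter send) ≈ 0.173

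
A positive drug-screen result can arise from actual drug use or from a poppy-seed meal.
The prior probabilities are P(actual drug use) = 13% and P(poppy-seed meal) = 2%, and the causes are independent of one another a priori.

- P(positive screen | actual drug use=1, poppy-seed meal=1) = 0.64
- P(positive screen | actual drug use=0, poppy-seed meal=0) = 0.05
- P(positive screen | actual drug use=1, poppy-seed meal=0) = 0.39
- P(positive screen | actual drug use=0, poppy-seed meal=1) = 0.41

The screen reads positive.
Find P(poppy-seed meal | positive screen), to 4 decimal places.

P(poppy-seed meal | positive screen) ≈ 0.0870

By total probability over the 4 (actual drug use, poppy-seed meal) configurations:
  P(positive screen) = 0.05×0.87×0.98 + 0.41×0.87×0.02 + 0.39×0.13×0.98 + 0.64×0.13×0.02
        = 0.042630 + 0.007134 + 0.049686 + 0.001664 = 0.101114
Configurations with poppy-seed meal contribute 0.008798, so
  P(poppy-seed meal | positive screen) = 0.008798 / 0.101114 ≈ 0.0870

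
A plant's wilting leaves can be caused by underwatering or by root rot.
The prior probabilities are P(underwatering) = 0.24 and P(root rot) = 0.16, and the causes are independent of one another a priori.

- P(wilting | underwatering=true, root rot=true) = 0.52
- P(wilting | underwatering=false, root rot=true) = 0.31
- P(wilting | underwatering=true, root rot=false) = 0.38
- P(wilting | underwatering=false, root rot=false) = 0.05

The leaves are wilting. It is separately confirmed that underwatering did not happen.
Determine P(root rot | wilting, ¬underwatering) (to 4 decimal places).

By total probability over both values of root rot:
  P(wilting | ¬underwatering) = 0.05×0.84 + 0.31×0.16
        = 0.042000 + 0.049600 = 0.091600
Configurations with root rot contribute 0.049600, so
  P(root rot | wilting, ¬underwatering) = 0.049600 / 0.091600 ≈ 0.5415

P(root rot | wilting, ¬underwatering) ≈ 0.5415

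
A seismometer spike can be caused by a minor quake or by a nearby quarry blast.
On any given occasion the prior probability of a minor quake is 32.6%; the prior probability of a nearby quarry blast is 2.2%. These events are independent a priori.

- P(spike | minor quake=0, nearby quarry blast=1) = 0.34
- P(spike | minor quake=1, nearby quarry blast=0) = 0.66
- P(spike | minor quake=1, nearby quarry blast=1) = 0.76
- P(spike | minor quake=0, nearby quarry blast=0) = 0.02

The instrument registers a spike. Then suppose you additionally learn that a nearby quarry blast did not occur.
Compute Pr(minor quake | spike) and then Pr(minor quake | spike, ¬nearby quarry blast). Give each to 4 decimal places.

Pr(minor quake | spike) ≈ 0.9221; Pr(minor quake | spike, ¬nearby quarry blast) ≈ 0.9410

Sum P(spike|·) weighted by the priors over the 4 (minor quake, nearby quarry blast) configurations:
  P(spike) = 0.02*0.674*0.978 + 0.34*0.674*0.022 + 0.66*0.326*0.978 + 0.76*0.326*0.022
        = 0.013183 + 0.005042 + 0.210426 + 0.005451 = 0.234102
Keeping only the minor quake-present terms gives 0.215877, so
  P(minor quake | spike) = 0.215877 / 0.234102 ≈ 0.9221

With the extra evidence:
P(spike | ¬nearby quarry blast) = 0.02·0.674 + 0.66·0.326 = 0.013480 + 0.215160 = 0.228640
Of this, 0.215160 comes from 0.66·0.326 (the minor quake=true cases).
P(minor quake | spike, ¬nearby quarry blast) = 0.215160 / 0.228640 ≈ 0.9410
With nearby quarry blast excluded, minor quake must carry more of the explanatory weight for the spike.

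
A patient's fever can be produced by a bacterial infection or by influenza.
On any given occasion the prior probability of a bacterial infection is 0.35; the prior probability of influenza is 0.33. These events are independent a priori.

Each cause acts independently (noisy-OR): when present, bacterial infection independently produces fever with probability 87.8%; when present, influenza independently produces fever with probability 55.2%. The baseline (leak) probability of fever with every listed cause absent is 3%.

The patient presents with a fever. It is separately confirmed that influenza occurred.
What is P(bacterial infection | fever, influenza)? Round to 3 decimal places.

Under noisy-OR, P(fever | causes) = 1 − (1−0.03)·∏(1−qᵢ) over the active causes.
P(fever | influenza) = 0.56544·0.65 + 0.946984·0.35 = 0.367536 + 0.331444 = 0.698980
The bacterial infection-present share is 0.946984·0.35 = 0.331444.
Hence the posterior is 0.331444/0.698980 ≈ 0.474.

P(bacterial infection | fever, influenza) ≈ 0.474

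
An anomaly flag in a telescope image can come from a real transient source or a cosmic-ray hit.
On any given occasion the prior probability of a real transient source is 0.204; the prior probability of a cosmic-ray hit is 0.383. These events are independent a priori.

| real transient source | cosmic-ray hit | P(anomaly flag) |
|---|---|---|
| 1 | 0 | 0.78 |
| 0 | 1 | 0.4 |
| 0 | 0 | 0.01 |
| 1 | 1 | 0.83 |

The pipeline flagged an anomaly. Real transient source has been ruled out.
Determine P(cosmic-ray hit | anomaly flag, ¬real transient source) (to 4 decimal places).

P(cosmic-ray hit | anomaly flag, ¬real transient source) ≈ 0.9613

P(anomaly flag | ¬real transient source) = 0.01·0.617 + 0.4·0.383 = 0.006170 + 0.153200 = 0.159370
The cosmic-ray hit-present share is 0.4·0.383 = 0.153200.
So P(cosmic-ray hit | anomaly flag, ¬real transient source) = 0.153200/0.159370 ≈ 0.9613.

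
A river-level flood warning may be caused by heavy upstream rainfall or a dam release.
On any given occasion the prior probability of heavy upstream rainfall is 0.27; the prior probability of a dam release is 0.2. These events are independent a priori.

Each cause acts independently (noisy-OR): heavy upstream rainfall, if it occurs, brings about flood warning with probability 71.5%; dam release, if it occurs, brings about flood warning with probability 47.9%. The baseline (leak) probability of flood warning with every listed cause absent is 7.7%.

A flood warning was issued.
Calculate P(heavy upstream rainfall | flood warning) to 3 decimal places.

Under noisy-OR, P(flood warning | causes) = 1 − (1−0.077)·∏(1−qᵢ) over the active causes.
Weight on heavy upstream rainfall=true, given the evidence: 0.159180 + 0.046599 = 0.205779
Denominator P(flood warning): 0.077×0.73×0.8 + 0.519117×0.73×0.2 + 0.736945×0.27×0.8 + 0.862948×0.27×0.2 = 0.326538
P(heavy upstream rainfall | flood warning) = 0.205779/0.326538 ≈ 0.630

P(heavy upstream rainfall | flood warning) ≈ 0.630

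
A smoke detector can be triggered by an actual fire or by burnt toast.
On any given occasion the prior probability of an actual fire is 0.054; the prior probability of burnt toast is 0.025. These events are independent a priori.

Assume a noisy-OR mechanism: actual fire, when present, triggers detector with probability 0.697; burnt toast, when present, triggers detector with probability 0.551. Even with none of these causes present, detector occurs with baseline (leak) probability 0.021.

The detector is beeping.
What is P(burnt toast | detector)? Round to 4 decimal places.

Under noisy-OR, P(detector | causes) = 1 − (1−0.021)·∏(1−qᵢ) over the active causes.
P(detector) = 0.021×0.946×0.975 + 0.560429×0.946×0.025 + 0.703363×0.054×0.975 + 0.86681×0.054×0.025 = 0.019369 + 0.013254 + 0.037032 + 0.001170 = 0.070825
Restricting to configurations with burnt toast present: 0.013254 + 0.001170 = 0.014424.
So P(burnt toast | detector) = 0.014424/0.070825 ≈ 0.2037.

P(burnt toast | detector) ≈ 0.2037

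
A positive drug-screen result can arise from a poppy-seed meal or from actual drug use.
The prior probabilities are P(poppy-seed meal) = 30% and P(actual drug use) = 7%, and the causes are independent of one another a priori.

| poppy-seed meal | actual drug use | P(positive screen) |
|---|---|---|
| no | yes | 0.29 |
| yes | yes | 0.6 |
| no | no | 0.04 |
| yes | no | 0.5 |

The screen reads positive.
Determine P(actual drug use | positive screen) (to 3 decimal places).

P(actual drug use | positive screen) ≈ 0.139

P(positive screen) = 0.04*0.7*0.93 + 0.29*0.7*0.07 + 0.5*0.3*0.93 + 0.6*0.3*0.07 = 0.026040 + 0.014210 + 0.139500 + 0.012600 = 0.192350
Of this, 0.026810 comes from 0.014210 + 0.012600 (the actual drug use=true cases).
Hence the posterior is 0.026810/0.192350 ≈ 0.139.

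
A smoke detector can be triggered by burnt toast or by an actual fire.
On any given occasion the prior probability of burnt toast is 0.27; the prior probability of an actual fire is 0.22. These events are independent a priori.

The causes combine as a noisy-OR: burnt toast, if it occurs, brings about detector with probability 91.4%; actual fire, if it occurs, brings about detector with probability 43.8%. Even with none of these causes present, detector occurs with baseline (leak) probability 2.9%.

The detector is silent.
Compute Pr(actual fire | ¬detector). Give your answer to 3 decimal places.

Pr(actual fire | ¬detector) ≈ 0.137

Under noisy-OR, P(detector | causes) = 1 − (1−0.029)·∏(1−qᵢ) over the active causes.
Enumerate the 4 (burnt toast, actual fire) configurations and weight by the priors:
  P(¬detector) = 0.971×0.73×0.78 + 0.545702×0.73×0.22 + 0.083506×0.27×0.78 + 0.04693×0.27×0.22
        = 0.552887 + 0.087640 + 0.017586 + 0.002788 = 0.660901
Configurations with actual fire contribute 0.090428, so
  P(actual fire | ¬detector) = 0.090428 / 0.660901 ≈ 0.137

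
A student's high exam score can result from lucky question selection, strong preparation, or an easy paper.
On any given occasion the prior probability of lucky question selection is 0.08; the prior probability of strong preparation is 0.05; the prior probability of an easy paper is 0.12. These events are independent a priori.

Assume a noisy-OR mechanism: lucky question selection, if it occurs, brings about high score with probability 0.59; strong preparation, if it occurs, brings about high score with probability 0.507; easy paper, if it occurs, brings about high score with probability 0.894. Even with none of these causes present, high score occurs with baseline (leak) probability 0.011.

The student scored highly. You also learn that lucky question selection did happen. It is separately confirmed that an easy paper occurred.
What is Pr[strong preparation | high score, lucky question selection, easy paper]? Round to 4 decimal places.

Pr[strong preparation | high score, lucky question selection, easy paper] ≈ 0.0511

Under noisy-OR, P(high score | causes) = 1 − (1−0.011)·∏(1−qᵢ) over the active causes.
P(high score | lucky question selection, easy paper) = 0.957018×0.95 + 0.97881×0.05 = 0.909167 + 0.048940 = 0.958107
Restricting to configurations with strong preparation present: 0.97881×0.05 = 0.048940.
Hence the posterior is 0.048940/0.958107 ≈ 0.0511.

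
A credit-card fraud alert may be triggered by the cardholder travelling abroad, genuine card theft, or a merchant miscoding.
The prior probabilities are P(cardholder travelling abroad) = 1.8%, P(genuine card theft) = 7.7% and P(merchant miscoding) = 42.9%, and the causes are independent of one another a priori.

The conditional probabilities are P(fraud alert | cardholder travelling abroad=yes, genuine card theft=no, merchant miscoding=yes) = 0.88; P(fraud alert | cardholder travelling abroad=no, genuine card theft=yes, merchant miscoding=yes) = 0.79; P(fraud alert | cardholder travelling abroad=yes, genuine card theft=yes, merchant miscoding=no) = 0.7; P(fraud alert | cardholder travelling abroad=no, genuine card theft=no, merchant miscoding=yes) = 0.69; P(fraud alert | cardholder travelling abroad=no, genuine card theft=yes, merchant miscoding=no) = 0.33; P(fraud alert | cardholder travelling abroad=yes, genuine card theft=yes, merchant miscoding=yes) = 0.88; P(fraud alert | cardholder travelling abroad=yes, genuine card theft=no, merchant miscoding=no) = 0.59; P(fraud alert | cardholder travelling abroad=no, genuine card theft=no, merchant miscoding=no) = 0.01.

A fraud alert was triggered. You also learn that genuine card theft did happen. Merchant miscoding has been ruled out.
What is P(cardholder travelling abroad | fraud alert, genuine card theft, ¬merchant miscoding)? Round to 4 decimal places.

P(fraud alert | genuine card theft, ¬merchant miscoding) = 0.33×0.982 + 0.7×0.018 = 0.324060 + 0.012600 = 0.336660
Restricting to configurations with cardholder travelling abroad present: 0.7×0.018 = 0.012600.
So P(cardholder travelling abroad | fraud alert, genuine card theft, ¬merchant miscoding) = 0.012600/0.336660 ≈ 0.0374.

P(cardholder travelling abroad | fraud alert, genuine card theft, ¬merchant miscoding) ≈ 0.0374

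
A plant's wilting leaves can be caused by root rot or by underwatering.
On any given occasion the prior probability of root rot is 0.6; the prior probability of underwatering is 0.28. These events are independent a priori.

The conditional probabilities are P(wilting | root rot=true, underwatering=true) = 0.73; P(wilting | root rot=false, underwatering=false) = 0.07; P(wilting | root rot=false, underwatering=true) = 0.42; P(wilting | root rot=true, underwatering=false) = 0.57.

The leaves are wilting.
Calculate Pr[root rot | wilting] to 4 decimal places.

For the numerator, keep only root rot=true terms: 0.246240 + 0.122640 = 0.368880
Normalizer over all consistent configurations: 0.07·0.4·0.72 + 0.42·0.4·0.28 + 0.57·0.6·0.72 + 0.73·0.6·0.28 = 0.436080
P(root rot | wilting) = 0.368880/0.436080 ≈ 0.8459

Pr[root rot | wilting] ≈ 0.8459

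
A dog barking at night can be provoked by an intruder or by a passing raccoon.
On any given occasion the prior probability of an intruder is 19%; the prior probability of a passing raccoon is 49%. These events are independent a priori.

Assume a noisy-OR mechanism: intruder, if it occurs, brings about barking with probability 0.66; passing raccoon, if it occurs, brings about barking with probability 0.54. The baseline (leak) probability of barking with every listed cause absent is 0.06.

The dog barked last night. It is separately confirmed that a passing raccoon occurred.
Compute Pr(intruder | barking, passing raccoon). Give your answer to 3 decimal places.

Under noisy-OR, P(barking | causes) = 1 − (1−0.06)·∏(1−qᵢ) over the active causes.
Sum P(barking|·) weighted by the priors over both values of intruder:
  P(barking | passing raccoon) = 0.5676*0.81 + 0.852984*0.19
        = 0.459756 + 0.162067 = 0.621823
Configurations with intruder contribute 0.162067, so
  P(intruder | barking, passing raccoon) = 0.162067 / 0.621823 ≈ 0.261

Pr(intruder | barking, passing raccoon) ≈ 0.261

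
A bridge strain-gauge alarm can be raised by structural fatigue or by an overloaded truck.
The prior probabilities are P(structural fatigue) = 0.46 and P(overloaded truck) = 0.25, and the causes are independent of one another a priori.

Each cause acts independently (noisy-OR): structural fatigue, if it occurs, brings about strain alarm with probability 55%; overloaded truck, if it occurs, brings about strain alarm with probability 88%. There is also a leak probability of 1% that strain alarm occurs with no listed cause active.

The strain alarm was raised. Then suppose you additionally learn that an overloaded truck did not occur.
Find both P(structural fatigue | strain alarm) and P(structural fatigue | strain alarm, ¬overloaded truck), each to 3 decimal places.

Under noisy-OR, P(strain alarm | causes) = 1 − (1−0.01)·∏(1−qᵢ) over the active causes.
Sum P(strain alarm|·) weighted by the priors over the 4 (structural fatigue, overloaded truck) configurations:
  P(strain alarm) = 0.01*0.54*0.75 + 0.8812*0.54*0.25 + 0.5545*0.46*0.75 + 0.94654*0.46*0.25
        = 0.004050 + 0.118962 + 0.191303 + 0.108852 = 0.423167
Keeping only the structural fatigue-present terms gives 0.300155, so
  P(structural fatigue | strain alarm) = 0.300155 / 0.423167 ≈ 0.709

Now condition on the additional information:
For the numerator, keep only structural fatigue=true terms: 0.5545×0.46 = 0.255070
The normalizing constant is 0.01×0.54 + 0.5545×0.46 = 0.260470
P(structural fatigue | strain alarm, ¬overloaded truck) = 0.255070/0.260470 ≈ 0.979
With overloaded truck excluded, structural fatigue must carry more of the explanatory weight for the strain alarm.

P(structural fatigue | strain alarm) ≈ 0.709; P(structural fatigue | strain alarm, ¬overloaded truck) ≈ 0.979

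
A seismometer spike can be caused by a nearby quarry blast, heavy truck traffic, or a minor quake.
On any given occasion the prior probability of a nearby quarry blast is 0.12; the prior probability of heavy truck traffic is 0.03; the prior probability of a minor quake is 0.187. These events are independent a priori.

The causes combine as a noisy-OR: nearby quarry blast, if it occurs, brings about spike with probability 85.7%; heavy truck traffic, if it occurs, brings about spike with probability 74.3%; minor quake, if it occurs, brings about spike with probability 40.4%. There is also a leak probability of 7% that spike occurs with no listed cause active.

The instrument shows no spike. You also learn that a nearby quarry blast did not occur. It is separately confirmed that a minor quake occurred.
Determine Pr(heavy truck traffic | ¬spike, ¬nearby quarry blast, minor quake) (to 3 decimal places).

Pr(heavy truck traffic | ¬spike, ¬nearby quarry blast, minor quake) ≈ 0.008

Under noisy-OR, P(spike | causes) = 1 − (1−0.07)·∏(1−qᵢ) over the active causes.
Enumerate both values of heavy truck traffic and weight by the priors:
  P(¬spike | ¬nearby quarry blast, minor quake) = 0.55428*0.97 + 0.14245*0.03
        = 0.537652 + 0.004273 = 0.541925
Keeping only the heavy truck traffic-present terms gives 0.004273, so
  P(heavy truck traffic | ¬spike, ¬nearby quarry blast, minor quake) = 0.004273 / 0.541925 ≈ 0.008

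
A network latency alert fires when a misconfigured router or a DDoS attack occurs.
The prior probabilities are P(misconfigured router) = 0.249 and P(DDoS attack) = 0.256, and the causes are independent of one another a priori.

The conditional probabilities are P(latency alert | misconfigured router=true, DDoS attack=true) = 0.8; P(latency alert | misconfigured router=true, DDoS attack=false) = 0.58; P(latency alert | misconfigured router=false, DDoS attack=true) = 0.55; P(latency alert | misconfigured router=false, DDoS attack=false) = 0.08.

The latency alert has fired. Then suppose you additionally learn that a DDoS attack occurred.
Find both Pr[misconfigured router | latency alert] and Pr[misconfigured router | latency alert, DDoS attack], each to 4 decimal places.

By total probability over the 4 (misconfigured router, DDoS attack) configurations:
  P(latency alert) = 0.08*0.751*0.744 + 0.55*0.751*0.256 + 0.58*0.249*0.744 + 0.8*0.249*0.256
        = 0.044700 + 0.105741 + 0.107448 + 0.050995 = 0.308884
Keeping only the misconfigured router-present terms gives 0.158443, so
  P(misconfigured router | latency alert) = 0.158443 / 0.308884 ≈ 0.5130

With the extra evidence:
P(latency alert | DDoS attack) = 0.55×0.751 + 0.8×0.249 = 0.413050 + 0.199200 = 0.612250
Restricting to configurations with misconfigured router present: 0.8×0.249 = 0.199200.
P(misconfigured router | latency alert, DDoS attack) = 0.199200 / 0.612250 ≈ 0.3254

Pr[misconfigured router | latency alert] ≈ 0.5130; Pr[misconfigured router | latency alert, DDoS attack] ≈ 0.3254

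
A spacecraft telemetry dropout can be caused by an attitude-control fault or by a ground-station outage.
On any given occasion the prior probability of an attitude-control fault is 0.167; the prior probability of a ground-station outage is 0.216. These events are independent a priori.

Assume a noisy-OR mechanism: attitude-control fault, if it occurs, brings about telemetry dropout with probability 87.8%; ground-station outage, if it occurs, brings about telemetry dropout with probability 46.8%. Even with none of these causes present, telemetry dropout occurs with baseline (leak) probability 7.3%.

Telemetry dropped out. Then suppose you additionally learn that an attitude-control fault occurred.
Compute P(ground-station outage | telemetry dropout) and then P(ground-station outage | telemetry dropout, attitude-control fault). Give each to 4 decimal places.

Under noisy-OR, P(telemetry dropout | causes) = 1 − (1−0.073)·∏(1−qᵢ) over the active causes.
P(telemetry dropout) = 0.073*0.833*0.784 + 0.506836*0.833*0.216 + 0.886906*0.167*0.784 + 0.939834*0.167*0.216 = 0.047674 + 0.091194 + 0.116121 + 0.033902 = 0.288891
Restricting to configurations with ground-station outage present: 0.091194 + 0.033902 = 0.125096.
P(ground-station outage | telemetry dropout) = 0.125096 / 0.288891 ≈ 0.4330

Now condition on the additional information:
P(telemetry dropout | attitude-control fault) = 0.886906*0.784 + 0.939834*0.216 = 0.695334 + 0.203004 = 0.898338
Of this, 0.203004 comes from 0.939834*0.216 (the ground-station outage=true cases).
P(ground-station outage | telemetry dropout, attitude-control fault) = 0.203004 / 0.898338 ≈ 0.2260
— attitude-control fault explains away the evidence for ground-station outage.

P(ground-station outage | telemetry dropout) ≈ 0.4330; P(ground-station outage | telemetry dropout, attitude-control fault) ≈ 0.2260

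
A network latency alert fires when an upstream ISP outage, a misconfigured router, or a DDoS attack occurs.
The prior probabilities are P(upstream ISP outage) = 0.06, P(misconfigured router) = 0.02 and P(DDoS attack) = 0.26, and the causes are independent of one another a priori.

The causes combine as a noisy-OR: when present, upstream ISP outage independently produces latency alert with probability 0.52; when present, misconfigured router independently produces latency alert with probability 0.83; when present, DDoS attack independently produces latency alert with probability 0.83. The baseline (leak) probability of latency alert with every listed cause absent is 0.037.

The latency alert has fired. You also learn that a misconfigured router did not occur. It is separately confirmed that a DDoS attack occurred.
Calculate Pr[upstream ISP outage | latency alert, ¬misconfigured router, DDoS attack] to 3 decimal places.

Pr[upstream ISP outage | latency alert, ¬misconfigured router, DDoS attack] ≈ 0.066

Under noisy-OR, P(latency alert | causes) = 1 − (1−0.037)·∏(1−qᵢ) over the active causes.
Sum P(latency alert|·) weighted by the priors over both values of upstream ISP outage:
  P(latency alert | ¬misconfigured router, DDoS attack) = 0.83629×0.94 + 0.921419×0.06
        = 0.786113 + 0.055285 = 0.841398
Keeping only the upstream ISP outage-present terms gives 0.055285, so
  P(upstream ISP outage | latency alert, ¬misconfigured router, DDoS attack) = 0.055285 / 0.841398 ≈ 0.066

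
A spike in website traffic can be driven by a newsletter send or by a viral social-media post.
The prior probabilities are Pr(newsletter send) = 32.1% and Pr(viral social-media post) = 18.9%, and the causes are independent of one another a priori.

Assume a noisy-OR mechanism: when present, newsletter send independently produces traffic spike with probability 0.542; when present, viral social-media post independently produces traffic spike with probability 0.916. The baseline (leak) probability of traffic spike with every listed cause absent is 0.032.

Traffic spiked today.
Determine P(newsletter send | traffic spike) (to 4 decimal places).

Under noisy-OR, P(traffic spike | causes) = 1 − (1−0.032)·∏(1−qᵢ) over the active causes.
For the numerator, keep only newsletter send=true terms: 0.144915 + 0.058410 = 0.203325
Denominator P(traffic spike): 0.032·0.679·0.811 + 0.918688·0.679·0.189 + 0.556656·0.321·0.811 + 0.962759·0.321·0.189 = 0.338842
P(newsletter send | traffic spike) = 0.203325/0.338842 ≈ 0.6001

P(newsletter send | traffic spike) ≈ 0.6001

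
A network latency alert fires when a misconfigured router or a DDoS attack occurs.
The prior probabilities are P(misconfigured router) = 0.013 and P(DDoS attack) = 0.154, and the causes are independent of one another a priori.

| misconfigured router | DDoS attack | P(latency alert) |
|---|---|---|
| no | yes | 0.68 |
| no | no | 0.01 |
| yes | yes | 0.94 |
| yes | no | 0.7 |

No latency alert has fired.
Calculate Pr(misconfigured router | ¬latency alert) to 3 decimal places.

Pr(misconfigured router | ¬latency alert) ≈ 0.004

P(¬latency alert) = 0.99·0.987·0.846 + 0.32·0.987·0.154 + 0.3·0.013·0.846 + 0.06·0.013·0.154 = 0.826652 + 0.048639 + 0.003299 + 0.000120 = 0.878710
Restricting to configurations with misconfigured router present: 0.003299 + 0.000120 = 0.003419.
So P(misconfigured router | ¬latency alert) = 0.003419/0.878710 ≈ 0.004.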